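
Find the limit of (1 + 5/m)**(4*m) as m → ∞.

Write it as [(1 + 5/m)^m]^(4) · (1 + 5/m)^(0). The bracketed term tends to e^(5) and the second factor to 1, so the limit is e^(20).

e^(20)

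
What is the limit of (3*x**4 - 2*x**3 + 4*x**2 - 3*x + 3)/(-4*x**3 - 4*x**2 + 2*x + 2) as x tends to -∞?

The numerator has higher degree (4 > 3); the quotient behaves like (3/(-4))·x^1 for large |x|.
As x → −∞ this diverges to ∞.

∞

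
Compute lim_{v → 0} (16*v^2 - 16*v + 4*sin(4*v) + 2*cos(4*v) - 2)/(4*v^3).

Substitution gives 0/0; apply L'Hôpital's rule 3 times.
After differentiating numerator and denominator 3 times the quotient is (128*sin(4*v) - 256*cos(4*v))/(24); at v = 0 this is -32/3.

-32/3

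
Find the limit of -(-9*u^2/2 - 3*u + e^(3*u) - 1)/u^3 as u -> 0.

-9/2

Direct substitution gives 0/0.
Apply L'Hôpital: lim (-9*u + 3*e^(3*u) - 3)/(-3*u^2), still 0/0.
Apply L'Hôpital: lim (9*e^(3*u) - 9)/(-6*u), still 0/0.
After 3 applications of L'Hôpital's rule the quotient is (27*e^(3*u))/(-6); substituting u = 0 gives -9/2.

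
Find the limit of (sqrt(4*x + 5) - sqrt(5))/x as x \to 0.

2*√(5)/5

A 0/0 form; rationalise with √(5 + 4x) + √5. This collapses the numerator to 4x, leaving 4/(√(5 + 4x) + √5) → 4/(2√5) = 2*√(5)/5.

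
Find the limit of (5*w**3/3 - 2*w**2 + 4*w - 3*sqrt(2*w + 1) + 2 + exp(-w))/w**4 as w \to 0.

Substitution gives 0/0 (the numerator vanishes to order 4).
Expand each term to order w^4: the coefficient of w^4 in e^(-w) is 1/24 and in -3·√(1 + 2w) is 15/8.
Lower-order terms cancel with the polynomial part, so the numerator is (23/12)·w^4 + o(w^4), and the limit is (23/12)/(1) = 23/12.

23/12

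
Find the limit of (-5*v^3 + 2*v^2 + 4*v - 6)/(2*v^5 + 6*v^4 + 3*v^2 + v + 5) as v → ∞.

0

The denominator has degree 5 and the numerator degree 3. Dividing numerator and denominator by v^5 sends every term to 0 except the leading denominator term, so the limit is 0.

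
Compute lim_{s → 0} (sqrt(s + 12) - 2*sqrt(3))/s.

A 0/0 form; rationalise with √(12 + s) + √12. This collapses the numerator to s, leaving 1/(√(12 + s) + √12) → 1/(2√12) = √(3)/12.

√(3)/12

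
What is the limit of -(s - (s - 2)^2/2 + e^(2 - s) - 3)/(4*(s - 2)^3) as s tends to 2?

Direct substitution gives 0/0.
Apply L'Hôpital: lim (-s - e^(2 - s) + 3)/(-12*(s - 2)^2), still 0/0.
Apply L'Hôpital: lim (e^(2 - s) - 1)/(48 - 24*s), still 0/0.
After 3 applications of L'Hôpital's rule the quotient is (-e^(2 - s))/(-24); substituting s = 2 gives 1/24.

1/24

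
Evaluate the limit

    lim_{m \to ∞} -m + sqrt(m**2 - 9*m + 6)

This has the form ∞ − ∞. Multiply and divide by the conjugate √(m^2 - 9*m + 6) + m.
That gives (-9m + 6) / (√(m^2 - 9*m + 6) + m).
Divide numerator and denominator by m: the limit is -9/(2·1) = -9/2.

-9/2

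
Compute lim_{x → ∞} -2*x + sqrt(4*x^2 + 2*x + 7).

This has the form ∞ − ∞. Multiply and divide by the conjugate √(4*x^2 + 2*x + 7) + 2x.
That gives (2x + 7) / (√(4*x^2 + 2*x + 7) + 2x).
Divide numerator and denominator by x: the limit is 2/(2·2) = 1/2.

1/2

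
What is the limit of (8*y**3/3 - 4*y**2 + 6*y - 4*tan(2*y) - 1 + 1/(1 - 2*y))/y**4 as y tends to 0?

16

Substitution gives 0/0 (the numerator vanishes to order 4).
Expand each term to order y^4: the coefficient of y^4 in -4·tan(2y) is 0 and in 1/(1 - 2y) is 16.
Lower-order terms cancel with the polynomial part, so the numerator is (16)·y^4 + o(y^4), and the limit is (16)/(1) = 16.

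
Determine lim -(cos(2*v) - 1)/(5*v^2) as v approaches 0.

Direct substitution gives 0/0.
Apply L'Hôpital: lim (-2*sin(2*v))/(-10*v), still 0/0.
After 2 applications of L'Hôpital's rule the quotient is (-4*cos(2*v))/(-10); substituting v = 0 gives 2/5.

2/5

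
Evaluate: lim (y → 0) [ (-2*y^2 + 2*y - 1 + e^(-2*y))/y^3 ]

Direct substitution gives 0/0.
Apply L'Hôpital: lim (-4*y + 2 - 2*e^(-2*y))/(3*y^2), still 0/0.
Apply L'Hôpital: lim (-4 + 4*e^(-2*y))/(6*y), still 0/0.
After 3 applications of L'Hôpital's rule the quotient is (-8*e^(-2*y))/(6); substituting y = 0 gives -4/3.

-4/3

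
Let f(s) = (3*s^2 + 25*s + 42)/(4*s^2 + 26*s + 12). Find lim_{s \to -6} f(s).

Direct substitution gives 0/0, so factor. Both numerator and denominator have (s + 6) as a factor.
After cancelling, the expression reduces to (3*s + 7)/(4*s + 2).
Substituting s = -6 gives 1/2.

1/2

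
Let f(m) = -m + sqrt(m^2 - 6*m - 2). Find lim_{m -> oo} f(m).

-3

This has the form ∞ − ∞. Multiply and divide by the conjugate √(m^2 - 6*m - 2) + m.
That gives (-6m - 2) / (√(m^2 - 6*m - 2) + m).
Divide numerator and denominator by m: the limit is -6/(2·1) = -3.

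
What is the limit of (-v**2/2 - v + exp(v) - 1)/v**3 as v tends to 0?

Direct substitution gives 0/0.
Apply L'Hôpital: lim (-v + e^(v) - 1)/(3*v^2), still 0/0.
Apply L'Hôpital: lim (e^(v) - 1)/(6*v), still 0/0.
After 3 applications of L'Hôpital's rule the quotient is (e^(v))/(6); substituting v = 0 gives 1/6.

1/6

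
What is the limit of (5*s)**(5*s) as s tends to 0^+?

Base → 0⁺ and exponent → 0⁺: a 0^0 form.
Take logs: 5s·ln(5s). This is 0·(−∞); rewriting as ln(5s)/(1/(5s)) and applying L'Hôpital gives 0.
Hence the limit is e^0 = 1.

1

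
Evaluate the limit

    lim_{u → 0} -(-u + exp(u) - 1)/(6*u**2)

Direct substitution gives 0/0.
Apply L'Hôpital: lim (e^(u) - 1)/(-12*u), still 0/0.
After 2 applications of L'Hôpital's rule the quotient is (e^(u))/(-12); substituting u = 0 gives -1/12.

-1/12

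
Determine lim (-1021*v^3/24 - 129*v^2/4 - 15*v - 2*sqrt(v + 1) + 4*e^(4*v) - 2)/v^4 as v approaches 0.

Substitution gives 0/0; apply L'Hôpital's rule 4 times.
After differentiating numerator and denominator 4 times the quotient is (1024*e^(4*v) + 15/(8*(v + 1)^(7/2)))/(24); at v = 0 this is 8207/192.

8207/192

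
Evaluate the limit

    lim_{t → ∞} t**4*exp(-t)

0

Write as t^4/e^{1t}, an ∞/∞ form.
Exponential growth dominates any polynomial, so repeated L'Hôpital (or the standard result) gives 0.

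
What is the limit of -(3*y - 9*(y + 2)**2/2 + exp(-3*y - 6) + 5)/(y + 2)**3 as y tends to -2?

Direct substitution gives 0/0.
Apply L'Hôpital: lim (-9*y - 3*e^(-3*y - 6) - 15)/(-3*(y + 2)^2), still 0/0.
Apply L'Hôpital: lim (9*e^(-3*y - 6) - 9)/(-6*y - 12), still 0/0.
After 3 applications of L'Hôpital's rule the quotient is (-27*e^(-3*y - 6))/(-6); substituting y = -2 gives 9/2.

9/2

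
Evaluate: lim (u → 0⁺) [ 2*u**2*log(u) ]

This is a 0·(−∞) form. Rewrite as 2·ln(u) / u^(−2) and apply L'Hôpital:
the derivative quotient is 2·(1/u) / (−2·u^(−3)) = (-2/2)·u^2 → 0.

0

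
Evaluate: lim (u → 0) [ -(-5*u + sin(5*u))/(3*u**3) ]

Direct substitution gives 0/0.
Apply L'Hôpital: lim (5*cos(5*u) - 5)/(-9*u^2), still 0/0.
Apply L'Hôpital: lim (-25*sin(5*u))/(-18*u), still 0/0.
After 3 applications of L'Hôpital's rule the quotient is (-125*cos(5*u))/(-18); substituting u = 0 gives 125/18.

125/18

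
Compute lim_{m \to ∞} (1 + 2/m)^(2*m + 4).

e^(4)

The base → 1 and the exponent → ∞: a 1^∞ form.
Take logarithms: (2m + 4)·ln(1 + 2/m). Since ln(1+u) ~ u for small u, this behaves like (2m)·(2/m) → 4.
So the limit is e^(4).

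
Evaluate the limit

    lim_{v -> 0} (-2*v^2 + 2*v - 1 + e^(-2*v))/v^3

Direct substitution gives 0/0.
Apply L'Hôpital: lim (-4*v + 2 - 2*e^(-2*v))/(3*v^2), still 0/0.
Apply L'Hôpital: lim (-4 + 4*e^(-2*v))/(6*v), still 0/0.
After 3 applications of L'Hôpital's rule the quotient is (-8*e^(-2*v))/(6); substituting v = 0 gives -4/3.

-4/3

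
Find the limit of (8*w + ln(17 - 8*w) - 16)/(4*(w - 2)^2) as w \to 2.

-8

Direct substitution gives 0/0.
Apply L'Hôpital: lim (8 - 8/(17 - 8*w))/(8*w - 16), still 0/0.
After 2 applications of L'Hôpital's rule the quotient is (-64/(17 - 8*w)^2)/(8); substituting w = 2 gives -8.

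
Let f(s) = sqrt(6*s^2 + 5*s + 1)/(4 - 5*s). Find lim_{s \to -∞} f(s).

√(6)/5

For large |s|, √(6*s^2 + 5*s + 1) ≈ √6·|s| and the denominator ≈ -5s.
Since s → −∞, |s| = −s, giving −√6/(-5) = √(6)/5.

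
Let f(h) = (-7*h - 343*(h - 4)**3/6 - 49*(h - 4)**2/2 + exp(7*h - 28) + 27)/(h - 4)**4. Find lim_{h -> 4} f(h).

2401/24

Direct substitution gives 0/0.
Apply L'Hôpital: lim (-49*h - 343*(h - 4)^2/2 + 7*e^(7*h - 28) + 189)/(4*(h - 4)^3), still 0/0.
Apply L'Hôpital: lim (-343*h + 49*e^(7*h - 28) + 1323)/(12*(h - 4)^2), still 0/0.
Apply L'Hôpital: lim (343*e^(7*h - 28) - 343)/(24*h - 96), still 0/0.
After 4 applications of L'Hôpital's rule the quotient is (2401*e^(7*h - 28))/(24); substituting h = 4 gives 2401/24.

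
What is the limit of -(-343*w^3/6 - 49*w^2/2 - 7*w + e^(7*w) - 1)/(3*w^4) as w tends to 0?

-2401/72

Direct substitution gives 0/0.
Apply L'Hôpital: lim (-343*w^2/2 - 49*w + 7*e^(7*w) - 7)/(-12*w^3), still 0/0.
Apply L'Hôpital: lim (-343*w + 49*e^(7*w) - 49)/(-36*w^2), still 0/0.
Apply L'Hôpital: lim (343*e^(7*w) - 343)/(-72*w), still 0/0.
After 4 applications of L'Hôpital's rule the quotient is (2401*e^(7*w))/(-72); substituting w = 0 gives -2401/72.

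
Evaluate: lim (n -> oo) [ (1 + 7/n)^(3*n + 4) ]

e^(21)

Let L be the limit and take ln: ln L = lim (3n + 4)·ln(1 + 7/n) = lim (3n + 4)·(7/n + O(1/n²)) = 21.
Hence L = e^(21).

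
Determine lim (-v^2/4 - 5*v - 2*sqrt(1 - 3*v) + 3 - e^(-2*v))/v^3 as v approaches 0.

113/24

Substitution gives 0/0; apply L'Hôpital's rule 3 times.
After differentiating numerator and denominator 3 times the quotient is (8*e^(-2*v) + 81/(4*(1 - 3*v)^(5/2)))/(6); at v = 0 this is 113/24.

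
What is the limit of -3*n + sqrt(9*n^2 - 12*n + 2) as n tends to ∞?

-2

An ∞ − ∞ form. Rationalising with the conjugate, the difference becomes (-12n + 2) / (√(9*n^2 - 12*n + 2) + 3n).
For large n the denominator behaves like 2·3n, so the quotient tends to -12/6 = -2.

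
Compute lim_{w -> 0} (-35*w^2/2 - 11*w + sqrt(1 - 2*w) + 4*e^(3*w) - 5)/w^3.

Substitution gives 0/0; apply L'Hôpital's rule 3 times.
After differentiating numerator and denominator 3 times the quotient is (108*e^(3*w) - 3/(1 - 2*w)^(5/2))/(6); at w = 0 this is 35/2.

35/2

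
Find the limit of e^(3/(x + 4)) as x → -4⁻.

As x → -4⁻, 3/(x + 4) → −∞, so e^(3/(x + 4)) → 0.

0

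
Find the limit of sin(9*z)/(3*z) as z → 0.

3

Substitution gives 0/0.
Write it as (9/3)·sin(9z)/(9z); since sin(u)/u → 1, the limit is 3.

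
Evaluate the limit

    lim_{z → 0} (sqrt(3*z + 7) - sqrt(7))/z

3*√(7)/14

A 0/0 form; rationalise with √(7 + 3z) + √7. This collapses the numerator to 3z, leaving 3/(√(7 + 3z) + √7) → 3/(2√7) = 3*√(7)/14.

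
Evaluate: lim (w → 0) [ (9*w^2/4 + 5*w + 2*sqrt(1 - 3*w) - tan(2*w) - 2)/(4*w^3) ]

Substitution gives 0/0; apply L'Hôpital's rule 3 times.
After differentiating numerator and denominator 3 times the quotient is (-32*tan(2*w)^2/cos(2*w)^2 - 16/cos(2*w)^4 - 81/(4*(1 - 3*w)^(5/2)))/(24); at w = 0 this is -145/96.

-145/96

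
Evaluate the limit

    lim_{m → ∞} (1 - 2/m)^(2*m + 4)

The base → 1 and the exponent → ∞: a 1^∞ form.
Take logarithms: (2m + 4)·ln(1 - 2/m). Since ln(1+u) ~ u for small u, this behaves like (2m)·(-2/m) → -4.
So the limit is e^(-4).

e^(-4)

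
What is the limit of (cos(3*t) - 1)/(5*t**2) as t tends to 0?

Direct substitution gives 0/0.
Apply L'Hôpital: lim (-3*sin(3*t))/(10*t), still 0/0.
After 2 applications of L'Hôpital's rule the quotient is (-9*cos(3*t))/(10); substituting t = 0 gives -9/10.

-9/10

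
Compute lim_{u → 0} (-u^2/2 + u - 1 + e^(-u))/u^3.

Direct substitution gives 0/0.
Apply L'Hôpital: lim (-u + 1 - e^(-u))/(3*u^2), still 0/0.
Apply L'Hôpital: lim (-1 + e^(-u))/(6*u), still 0/0.
After 3 applications of L'Hôpital's rule the quotient is (-e^(-u))/(6); substituting u = 0 gives -1/6.

-1/6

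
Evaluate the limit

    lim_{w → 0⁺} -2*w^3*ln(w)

0

This is a 0·(−∞) form. Rewrite as -2·ln(w) / w^(−3) and apply L'Hôpital:
the derivative quotient is -2·(1/w) / (−3·w^(−4)) = (2/3)·w^3 → 0.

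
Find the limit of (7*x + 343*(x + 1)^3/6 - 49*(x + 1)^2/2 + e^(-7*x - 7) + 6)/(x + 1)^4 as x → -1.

2401/24

Direct substitution gives 0/0.
Apply L'Hôpital: lim (-49*x + 343*(x + 1)^2/2 - 7*e^(-7*x - 7) - 42)/(4*(x + 1)^3), still 0/0.
Apply L'Hôpital: lim (343*x + 49*e^(-7*x - 7) + 294)/(12*(x + 1)^2), still 0/0.
Apply L'Hôpital: lim (343 - 343*e^(-7*x - 7))/(24*x + 24), still 0/0.
After 4 applications of L'Hôpital's rule the quotient is (2401*e^(-7*x - 7))/(24); substituting x = -1 gives 2401/24.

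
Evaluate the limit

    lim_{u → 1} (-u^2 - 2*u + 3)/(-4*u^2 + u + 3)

4/7

Direct substitution gives 0/0, so factor. Both numerator and denominator have (u - 1) as a factor.
After cancelling, the expression reduces to (-u - 3)/(-4*u - 3).
Substituting u = 1 gives 4/7.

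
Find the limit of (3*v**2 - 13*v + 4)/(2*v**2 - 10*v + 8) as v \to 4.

Direct substitution gives 0/0, so factor. Both numerator and denominator have (v - 4) as a factor.
After cancelling, the expression reduces to (3*v - 1)/(2*v - 2).
Substituting v = 4 gives 11/6.

11/6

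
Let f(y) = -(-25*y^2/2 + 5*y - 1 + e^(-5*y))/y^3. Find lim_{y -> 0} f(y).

125/6

Direct substitution gives 0/0.
Apply L'Hôpital: lim (-25*y + 5 - 5*e^(-5*y))/(-3*y^2), still 0/0.
Apply L'Hôpital: lim (-25 + 25*e^(-5*y))/(-6*y), still 0/0.
After 3 applications of L'Hôpital's rule the quotient is (-125*e^(-5*y))/(-6); substituting y = 0 gives 125/6.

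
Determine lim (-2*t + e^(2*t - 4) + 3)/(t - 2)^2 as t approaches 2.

Direct substitution gives 0/0.
Apply L'Hôpital: lim (2*e^(2*t - 4) - 2)/(2*t - 4), still 0/0.
After 2 applications of L'Hôpital's rule the quotient is (4*e^(2*t - 4))/(2); substituting t = 2 gives 2.

2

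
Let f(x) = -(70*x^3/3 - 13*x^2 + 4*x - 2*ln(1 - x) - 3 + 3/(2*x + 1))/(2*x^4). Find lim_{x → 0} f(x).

Substitution gives 0/0; apply L'Hôpital's rule 4 times.
After differentiating numerator and denominator 4 times the quotient is (1152/(2*x + 1)^5 + 12/(x - 1)^4)/(-48); at x = 0 this is -97/4.

-97/4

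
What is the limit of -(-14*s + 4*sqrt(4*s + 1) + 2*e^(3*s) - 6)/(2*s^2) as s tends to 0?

-1/2

Substitution gives 0/0 (the numerator vanishes to order 2).
Expand each term to order s^2: the coefficient of s^2 in 4·√(1 + 4s) is -8 and in 2·e^(3s) is 9.
Lower-order terms cancel with the polynomial part, so the numerator is (1)·s^2 + o(s^2), and the limit is (1)/(-2) = -1/2.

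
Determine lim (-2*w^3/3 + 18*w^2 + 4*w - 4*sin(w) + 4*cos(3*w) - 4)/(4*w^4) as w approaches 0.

Substitution gives 0/0; apply L'Hôpital's rule 4 times.
After differentiating numerator and denominator 4 times the quotient is (-4*sin(w) + 324*cos(3*w))/(96); at w = 0 this is 27/8.

27/8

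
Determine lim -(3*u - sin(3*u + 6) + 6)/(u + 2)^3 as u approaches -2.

-9/2

Direct substitution gives 0/0.
Apply L'Hôpital: lim (3 - 3*cos(3*u + 6))/(-3*(u + 2)^2), still 0/0.
Apply L'Hôpital: lim (9*sin(3*u + 6))/(-6*u - 12), still 0/0.
After 3 applications of L'Hôpital's rule the quotient is (27*cos(3*u + 6))/(-6); substituting u = -2 gives -9/2.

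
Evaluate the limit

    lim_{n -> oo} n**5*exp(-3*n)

0

Write as n^5/e^{3n}, an ∞/∞ form.
Exponential growth dominates any polynomial, so repeated L'Hôpital (or the standard result) gives 0.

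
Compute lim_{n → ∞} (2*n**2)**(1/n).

Base → ∞ and exponent → 0: an ∞^0 form.
Take logs: (1/n)·ln(2·n^2) = (ln 2 + 2·ln n)/n → 0.
So the limit is e^0 = 1.

1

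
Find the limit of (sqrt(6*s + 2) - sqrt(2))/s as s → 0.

A 0/0 form; rationalise with √(2 + 6s) + √2. This collapses the numerator to 6s, leaving 6/(√(2 + 6s) + √2) → 6/(2√2) = 3*√(2)/2.

3*√(2)/2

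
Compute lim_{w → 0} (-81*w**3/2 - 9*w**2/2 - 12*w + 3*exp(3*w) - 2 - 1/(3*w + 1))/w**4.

Substitution gives 0/0; apply L'Hôpital's rule 4 times.
After differentiating numerator and denominator 4 times the quotient is (243*e^(3*w) - 1944/(3*w + 1)^5)/(24); at w = 0 this is -567/8.

-567/8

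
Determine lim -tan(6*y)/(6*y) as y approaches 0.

Substitution gives 0/0.
Since tan(u)/u → 1 as u → 0, tan(6y)/(6y) → 1 and the limit is 6/(-6) = -1.

-1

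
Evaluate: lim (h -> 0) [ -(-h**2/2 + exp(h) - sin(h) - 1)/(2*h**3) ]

-1/6

Substitution gives 0/0 (the numerator vanishes to order 3).
Expand each term to order h^3: the coefficient of h^3 in e^(h) is 1/6 and in −sin(h) is 1/6.
Lower-order terms cancel with the polynomial part, so the numerator is (1/3)·h^3 + o(h^3), and the limit is (1/3)/(-2) = -1/6.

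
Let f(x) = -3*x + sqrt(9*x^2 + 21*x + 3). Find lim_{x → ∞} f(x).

This has the form ∞ − ∞. Multiply and divide by the conjugate √(9*x^2 + 21*x + 3) + 3x.
That gives (21x + 3) / (√(9*x^2 + 21*x + 3) + 3x).
Divide numerator and denominator by x: the limit is 21/(2·3) = 7/2.

7/2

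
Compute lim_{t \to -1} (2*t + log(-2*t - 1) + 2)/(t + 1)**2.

Direct substitution gives 0/0.
Apply L'Hôpital: lim (2 - 2/(-2*t - 1))/(2*t + 2), still 0/0.
After 2 applications of L'Hôpital's rule the quotient is (-4/(-2*t - 1)^2)/(2); substituting t = -1 gives -2.

-2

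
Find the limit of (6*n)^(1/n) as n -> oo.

Base → ∞ and exponent → 0: an ∞^0 form.
Take logs: (1/n)·ln(6·n^1) = (ln 6 + 1·ln n)/n → 0.
So the limit is e^0 = 1.

1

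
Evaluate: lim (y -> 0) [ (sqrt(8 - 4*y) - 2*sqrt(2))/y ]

-√(2)/2

Substitution gives 0/0. Multiply numerator and denominator by the conjugate √(8 - 4y) + √8.
The numerator becomes (8 - 4y) − 8 = -4y, so the expression simplifies to -4/(√(8 - 4y) + √8).
Letting y → 0 gives -4/(2√8) = -√(2)/2.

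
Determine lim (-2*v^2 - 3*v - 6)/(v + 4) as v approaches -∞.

The numerator has higher degree (2 > 1); the quotient behaves like (-2/(1))·v^1 for large |v|.
As v → −∞ this diverges to ∞.

∞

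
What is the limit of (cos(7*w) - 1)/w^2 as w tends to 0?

-49/2

Direct substitution gives 0/0.
Apply L'Hôpital: lim (-7*sin(7*w))/(2*w), still 0/0.
After 2 applications of L'Hôpital's rule the quotient is (-49*cos(7*w))/(2); substituting w = 0 gives -49/2.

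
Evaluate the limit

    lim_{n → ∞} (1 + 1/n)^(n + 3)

e

The base → 1 and the exponent → ∞: a 1^∞ form.
Take logarithms: (n + 3)·ln(1 + 1/n). Since ln(1+u) ~ u for small u, this behaves like (n)·(1/n) → 1.
So the limit is e^(1).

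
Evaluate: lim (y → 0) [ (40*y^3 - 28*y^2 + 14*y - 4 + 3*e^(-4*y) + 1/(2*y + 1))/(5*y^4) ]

48/5

Substitution gives 0/0 (the numerator vanishes to order 4).
Expand each term to order y^4: the coefficient of y^4 in 3·e^(-4y) is 32 and in 1/(1 + 2y) is 16.
Lower-order terms cancel with the polynomial part, so the numerator is (48)·y^4 + o(y^4), and the limit is (48)/(5) = 48/5.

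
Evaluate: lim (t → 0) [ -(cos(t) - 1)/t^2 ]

1/2

Direct substitution gives 0/0.
Apply L'Hôpital: lim (-sin(t))/(-2*t), still 0/0.
After 2 applications of L'Hôpital's rule the quotient is (-cos(t))/(-2); substituting t = 0 gives 1/2.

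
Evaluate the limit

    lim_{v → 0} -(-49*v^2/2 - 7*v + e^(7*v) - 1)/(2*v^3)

-343/12

Direct substitution gives 0/0.
Apply L'Hôpital: lim (-49*v + 7*e^(7*v) - 7)/(-6*v^2), still 0/0.
Apply L'Hôpital: lim (49*e^(7*v) - 49)/(-12*v), still 0/0.
After 3 applications of L'Hôpital's rule the quotient is (343*e^(7*v))/(-12); substituting v = 0 gives -343/12.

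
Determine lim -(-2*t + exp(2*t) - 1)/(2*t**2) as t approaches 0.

Direct substitution gives 0/0.
Apply L'Hôpital: lim (2*e^(2*t) - 2)/(-4*t), still 0/0.
After 2 applications of L'Hôpital's rule the quotient is (4*e^(2*t))/(-4); substituting t = 0 gives -1.

-1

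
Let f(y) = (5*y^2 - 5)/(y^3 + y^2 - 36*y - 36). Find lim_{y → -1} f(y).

2/7

Since y = -1 makes numerator and denominator zero, (y + 1) divides both.
Cancelling it gives (5*y - 5)/(y^2 - 36); now plug in y = -1 to get 2/7.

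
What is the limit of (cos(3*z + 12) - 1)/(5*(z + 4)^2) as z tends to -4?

Direct substitution gives 0/0.
Apply L'Hôpital: lim (-3*sin(3*z + 12))/(10*z + 40), still 0/0.
After 2 applications of L'Hôpital's rule the quotient is (-9*cos(3*z + 12))/(10); substituting z = -4 gives -9/10.

-9/10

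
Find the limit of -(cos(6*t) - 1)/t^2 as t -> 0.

Direct substitution gives 0/0.
Apply L'Hôpital: lim (-6*sin(6*t))/(-2*t), still 0/0.
After 2 applications of L'Hôpital's rule the quotient is (-36*cos(6*t))/(-2); substituting t = 0 gives 18.

18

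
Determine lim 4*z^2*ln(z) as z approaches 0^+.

0

This is a 0·(−∞) form. Rewrite as 4·ln(z) / z^(−2) and apply L'Hôpital:
the derivative quotient is 4·(1/z) / (−2·z^(−3)) = (-4/2)·z^2 → 0.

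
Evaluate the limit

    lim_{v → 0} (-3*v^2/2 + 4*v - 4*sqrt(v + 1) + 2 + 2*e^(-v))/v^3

-7/12

Substitution gives 0/0 (the numerator vanishes to order 3).
Expand each term to order v^3: the coefficient of v^3 in -4·√(1 + v) is -1/4 and in 2·e^(-v) is -1/3.
Lower-order terms cancel with the polynomial part, so the numerator is (-7/12)·v^3 + o(v^3), and the limit is (-7/12)/(1) = -7/12.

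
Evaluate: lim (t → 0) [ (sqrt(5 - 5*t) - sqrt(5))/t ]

A 0/0 form; rationalise with √(5 - 5t) + √5. This collapses the numerator to -5t, leaving -5/(√(5 - 5t) + √5) → -5/(2√5) = -√(5)/2.

-√(5)/2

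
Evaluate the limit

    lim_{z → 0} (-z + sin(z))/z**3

-1/6

Direct substitution gives 0/0.
Apply L'Hôpital: lim (cos(z) - 1)/(3*z^2), still 0/0.
Apply L'Hôpital: lim (-sin(z))/(6*z), still 0/0.
After 3 applications of L'Hôpital's rule the quotient is (-cos(z))/(6); substituting z = 0 gives -1/6.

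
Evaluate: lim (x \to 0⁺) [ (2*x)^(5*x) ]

1

Base → 0⁺ and exponent → 0⁺: a 0^0 form.
Take logs: 5x·ln(2x). This is 0·(−∞); rewriting as ln(2x)/(1/(5x)) and applying L'Hôpital gives 0.
Hence the limit is e^0 = 1.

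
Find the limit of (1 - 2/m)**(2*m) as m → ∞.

The base → 1 and the exponent → ∞: a 1^∞ form.
Take logarithms: (2m)·ln(1 - 2/m). Since ln(1+u) ~ u for small u, this behaves like (2m)·(-2/m) → -4.
So the limit is e^(-4).

e^(-4)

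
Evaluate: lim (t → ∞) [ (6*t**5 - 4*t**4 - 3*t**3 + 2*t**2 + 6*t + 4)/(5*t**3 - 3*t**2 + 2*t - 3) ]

The numerator has higher degree (5 > 3); the quotient behaves like (6/(5))·t^2 for large |t|.
As t → +∞ this diverges to ∞.

∞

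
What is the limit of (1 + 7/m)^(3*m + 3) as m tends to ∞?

e^(21)

The base → 1 and the exponent → ∞: a 1^∞ form.
Take logarithms: (3m + 3)·ln(1 + 7/m). Since ln(1+u) ~ u for small u, this behaves like (3m)·(7/m) → 21.
So the limit is e^(21).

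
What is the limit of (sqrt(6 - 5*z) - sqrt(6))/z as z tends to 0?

Substitution gives 0/0. Multiply numerator and denominator by the conjugate √(6 - 5z) + √6.
The numerator becomes (6 - 5z) − 6 = -5z, so the expression simplifies to -5/(√(6 - 5z) + √6).
Letting z → 0 gives -5/(2√6) = -5*√(6)/12.

-5*√(6)/12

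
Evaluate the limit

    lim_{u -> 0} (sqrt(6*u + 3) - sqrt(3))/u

√(3)

Substitution gives 0/0. Multiply numerator and denominator by the conjugate √(3 + 6u) + √3.
The numerator becomes (3 + 6u) − 3 = 6u, so the expression simplifies to 6/(√(3 + 6u) + √3).
Letting u → 0 gives 6/(2√3) = √(3).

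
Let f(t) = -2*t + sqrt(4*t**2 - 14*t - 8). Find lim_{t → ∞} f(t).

This has the form ∞ − ∞. Multiply and divide by the conjugate √(4*t^2 - 14*t - 8) + 2t.
That gives (-14t - 8) / (√(4*t^2 - 14*t - 8) + 2t).
Divide numerator and denominator by t: the limit is -14/(2·2) = -7/2.

-7/2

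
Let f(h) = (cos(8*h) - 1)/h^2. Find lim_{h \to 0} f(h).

-32

Direct substitution gives 0/0.
Apply L'Hôpital: lim (-8*sin(8*h))/(2*h), still 0/0.
After 2 applications of L'Hôpital's rule the quotient is (-64*cos(8*h))/(2); substituting h = 0 gives -32.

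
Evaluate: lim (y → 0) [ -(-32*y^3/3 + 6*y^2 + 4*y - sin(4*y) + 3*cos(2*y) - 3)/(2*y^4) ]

-1

Substitution gives 0/0; apply L'Hôpital's rule 4 times.
After differentiating numerator and denominator 4 times the quotient is (-256*sin(4*y) + 48*cos(2*y))/(-48); at y = 0 this is -1.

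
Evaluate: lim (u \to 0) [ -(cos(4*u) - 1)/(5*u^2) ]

8/5

Direct substitution gives 0/0.
Apply L'Hôpital: lim (-4*sin(4*u))/(-10*u), still 0/0.
After 2 applications of L'Hôpital's rule the quotient is (-16*cos(4*u))/(-10); substituting u = 0 gives 8/5.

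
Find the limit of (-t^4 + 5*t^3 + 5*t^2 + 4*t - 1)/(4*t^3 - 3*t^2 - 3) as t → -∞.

The numerator has higher degree (4 > 3); the quotient behaves like (-1/(4))·t^1 for large |t|.
As t → −∞ this diverges to ∞.

∞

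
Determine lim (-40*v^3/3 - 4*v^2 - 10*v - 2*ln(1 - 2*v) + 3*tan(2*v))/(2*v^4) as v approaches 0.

Substitution gives 0/0 (the numerator vanishes to order 4).
Expand each term to order v^4: the coefficient of v^4 in 3·tan(2v) is 0 and in -2·ln(1 - 2v) is 8.
Lower-order terms cancel with the polynomial part, so the numerator is (8)·v^4 + o(v^4), and the limit is (8)/(2) = 4.

4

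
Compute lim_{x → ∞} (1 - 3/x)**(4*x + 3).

The base → 1 and the exponent → ∞: a 1^∞ form.
Take logarithms: (4x + 3)·ln(1 - 3/x). Since ln(1+u) ~ u for small u, this behaves like (4x)·(-3/x) → -12.
So the limit is e^(-12).

e^(-12)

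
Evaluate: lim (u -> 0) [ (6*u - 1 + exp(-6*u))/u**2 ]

Direct substitution gives 0/0.
Apply L'Hôpital: lim (6 - 6*e^(-6*u))/(2*u), still 0/0.
After 2 applications of L'Hôpital's rule the quotient is (36*e^(-6*u))/(2); substituting u = 0 gives 18.

18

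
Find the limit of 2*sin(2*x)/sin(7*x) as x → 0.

4/7

Substitution gives 0/0.
Divide numerator and denominator by x: sin(2x)/x → 2 and sin(7x)/x → 7, so the limit is 2·2/7 = 4/7.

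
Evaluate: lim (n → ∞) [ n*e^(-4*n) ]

0

Write as n^1/e^{4n}, an ∞/∞ form.
Exponential growth dominates any polynomial, so repeated L'Hôpital (or the standard result) gives 0.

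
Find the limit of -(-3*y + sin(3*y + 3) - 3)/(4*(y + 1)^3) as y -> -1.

Direct substitution gives 0/0.
Apply L'Hôpital: lim (3*cos(3*y + 3) - 3)/(-12*(y + 1)^2), still 0/0.
Apply L'Hôpital: lim (-9*sin(3*y + 3))/(-24*y - 24), still 0/0.
After 3 applications of L'Hôpital's rule the quotient is (-27*cos(3*y + 3))/(-24); substituting y = -1 gives 9/8.

9/8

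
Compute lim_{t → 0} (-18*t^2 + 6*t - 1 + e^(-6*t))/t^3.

-36

Direct substitution gives 0/0.
Apply L'Hôpital: lim (-36*t + 6 - 6*e^(-6*t))/(3*t^2), still 0/0.
Apply L'Hôpital: lim (-36 + 36*e^(-6*t))/(6*t), still 0/0.
After 3 applications of L'Hôpital's rule the quotient is (-216*e^(-6*t))/(6); substituting t = 0 gives -36.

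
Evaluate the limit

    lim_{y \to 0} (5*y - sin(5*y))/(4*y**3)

125/24

Direct substitution gives 0/0.
Apply L'Hôpital: lim (5 - 5*cos(5*y))/(12*y^2), still 0/0.
Apply L'Hôpital: lim (25*sin(5*y))/(24*y), still 0/0.
After 3 applications of L'Hôpital's rule the quotient is (125*cos(5*y))/(24); substituting y = 0 gives 125/24.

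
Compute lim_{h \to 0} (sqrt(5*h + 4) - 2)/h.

5/4

Substitution gives 0/0. Multiply numerator and denominator by the conjugate √(4 + 5h) + √4.
The numerator becomes (4 + 5h) − 4 = 5h, so the expression simplifies to 5/(√(4 + 5h) + √4).
Letting h → 0 gives 5/(2√4) = 5/4.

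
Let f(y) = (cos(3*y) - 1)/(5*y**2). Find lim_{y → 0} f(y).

Direct substitution gives 0/0.
Apply L'Hôpital: lim (-3*sin(3*y))/(10*y), still 0/0.
After 2 applications of L'Hôpital's rule the quotient is (-9*cos(3*y))/(10); substituting y = 0 gives -9/10.

-9/10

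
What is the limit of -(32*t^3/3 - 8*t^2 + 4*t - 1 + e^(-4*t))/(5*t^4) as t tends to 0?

-32/15

Direct substitution gives 0/0.
Apply L'Hôpital: lim (32*t^2 - 16*t + 4 - 4*e^(-4*t))/(-20*t^3), still 0/0.
Apply L'Hôpital: lim (64*t - 16 + 16*e^(-4*t))/(-60*t^2), still 0/0.
Apply L'Hôpital: lim (64 - 64*e^(-4*t))/(-120*t), still 0/0.
After 4 applications of L'Hôpital's rule the quotient is (256*e^(-4*t))/(-120); substituting t = 0 gives -32/15.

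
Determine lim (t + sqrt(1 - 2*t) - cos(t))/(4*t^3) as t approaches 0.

Substitution gives 0/0; apply L'Hôpital's rule 3 times.
After differentiating numerator and denominator 3 times the quotient is (-sin(t) - 3/(1 - 2*t)^(5/2))/(24); at t = 0 this is -1/8.

-1/8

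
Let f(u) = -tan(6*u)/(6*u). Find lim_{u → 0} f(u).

-1

Substitution gives 0/0.
Since tan(θ)/θ → 1 as θ → 0, tan(6u)/(6u) → 1 and the limit is 6/(-6) = -1.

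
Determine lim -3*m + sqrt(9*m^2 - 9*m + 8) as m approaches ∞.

This has the form ∞ − ∞. Multiply and divide by the conjugate √(9*m^2 - 9*m + 8) + 3m.
That gives (-9m + 8) / (√(9*m^2 - 9*m + 8) + 3m).
Divide numerator and denominator by m: the limit is -9/(2·3) = -3/2.

-3/2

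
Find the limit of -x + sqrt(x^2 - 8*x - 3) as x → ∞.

-4

An ∞ − ∞ form. Rationalising with the conjugate, the difference becomes (-8x - 3) / (√(x^2 - 8*x - 3) + x).
For large x the denominator behaves like 2·x, so the quotient tends to -8/2 = -4.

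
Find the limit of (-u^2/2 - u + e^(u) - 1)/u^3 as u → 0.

1/6

Direct substitution gives 0/0.
Apply L'Hôpital: lim (-u + e^(u) - 1)/(3*u^2), still 0/0.
Apply L'Hôpital: lim (e^(u) - 1)/(6*u), still 0/0.
After 3 applications of L'Hôpital's rule the quotient is (e^(u))/(6); substituting u = 0 gives 1/6.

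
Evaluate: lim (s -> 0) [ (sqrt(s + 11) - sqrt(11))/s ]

√(11)/22

A 0/0 form; rationalise with √(11 + s) + √11. This collapses the numerator to s, leaving 1/(√(11 + s) + √11) → 1/(2√11) = √(11)/22.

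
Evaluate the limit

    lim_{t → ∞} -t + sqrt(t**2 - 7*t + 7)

-7/2

This has the form ∞ − ∞. Multiply and divide by the conjugate √(t^2 - 7*t + 7) + t.
That gives (-7t + 7) / (√(t^2 - 7*t + 7) + t).
Divide numerator and denominator by t: the limit is -7/(2·1) = -7/2.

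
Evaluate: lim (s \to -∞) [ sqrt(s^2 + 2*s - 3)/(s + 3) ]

-1

For large |s|, √(s^2 + 2*s - 3) ≈ √1·|s| and the denominator ≈ s.
Since s → −∞, |s| = −s, giving −√1/(1) = -1.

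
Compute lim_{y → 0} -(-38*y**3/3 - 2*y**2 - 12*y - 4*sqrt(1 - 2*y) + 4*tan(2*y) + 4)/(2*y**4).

Substitution gives 0/0 (the numerator vanishes to order 4).
Expand each term to order y^4: the coefficient of y^4 in -4·√(1 - 2y) is 5/2 and in 4·tan(2y) is 0.
Lower-order terms cancel with the polynomial part, so the numerator is (5/2)·y^4 + o(y^4), and the limit is (5/2)/(-2) = -5/4.

-5/4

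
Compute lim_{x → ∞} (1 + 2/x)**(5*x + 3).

e^(10)

Let L be the limit and take ln: ln L = lim (5x + 3)·ln(1 + 2/x) = lim (5x + 3)·(2/x + O(1/x²)) = 10.
Hence L = e^(10).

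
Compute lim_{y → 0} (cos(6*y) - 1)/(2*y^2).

Direct substitution gives 0/0.
Apply L'Hôpital: lim (-6*sin(6*y))/(4*y), still 0/0.
After 2 applications of L'Hôpital's rule the quotient is (-36*cos(6*y))/(4); substituting y = 0 gives -9.

-9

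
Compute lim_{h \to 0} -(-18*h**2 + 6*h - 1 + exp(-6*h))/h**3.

Direct substitution gives 0/0.
Apply L'Hôpital: lim (-36*h + 6 - 6*e^(-6*h))/(-3*h^2), still 0/0.
Apply L'Hôpital: lim (-36 + 36*e^(-6*h))/(-6*h), still 0/0.
After 3 applications of L'Hôpital's rule the quotient is (-216*e^(-6*h))/(-6); substituting h = 0 gives 36.

36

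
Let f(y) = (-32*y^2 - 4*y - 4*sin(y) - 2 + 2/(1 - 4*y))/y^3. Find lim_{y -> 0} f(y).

Substitution gives 0/0 (the numerator vanishes to order 3).
Expand each term to order y^3: the coefficient of y^3 in -4·sin(y) is 2/3 and in 2·1/(1 - 4y) is 128.
Lower-order terms cancel with the polynomial part, so the numerator is (386/3)·y^3 + o(y^3), and the limit is (386/3)/(1) = 386/3.

386/3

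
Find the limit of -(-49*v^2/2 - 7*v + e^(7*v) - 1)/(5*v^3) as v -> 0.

Direct substitution gives 0/0.
Apply L'Hôpital: lim (-49*v + 7*e^(7*v) - 7)/(-15*v^2), still 0/0.
Apply L'Hôpital: lim (49*e^(7*v) - 49)/(-30*v), still 0/0.
After 3 applications of L'Hôpital's rule the quotient is (343*e^(7*v))/(-30); substituting v = 0 gives -343/30.

-343/30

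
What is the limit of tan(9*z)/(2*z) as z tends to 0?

9/2

Substitution gives 0/0.
Since tan(u)/u → 1 as u → 0, tan(9z)/(9z) → 1 and the limit is 9/2.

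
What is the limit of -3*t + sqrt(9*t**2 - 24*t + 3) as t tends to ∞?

-4

An ∞ − ∞ form. Rationalising with the conjugate, the difference becomes (-24t + 3) / (√(9*t^2 - 24*t + 3) + 3t).
For large t the denominator behaves like 2·3t, so the quotient tends to -24/6 = -4.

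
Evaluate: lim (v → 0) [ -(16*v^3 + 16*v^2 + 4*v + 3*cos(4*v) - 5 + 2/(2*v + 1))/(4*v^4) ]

-16

Substitution gives 0/0; apply L'Hôpital's rule 4 times.
After differentiating numerator and denominator 4 times the quotient is (768*cos(4*v) + 768/(2*v + 1)^5)/(-96); at v = 0 this is -16.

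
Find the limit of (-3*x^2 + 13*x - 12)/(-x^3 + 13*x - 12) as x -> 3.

At x = 3 both the top and bottom vanish — a removable singularity. Factoring out (x - 3) from each leaves (4 - 3*x)/(-x^2 - 3*x + 4), which at x = 3 equals 5/14.

5/14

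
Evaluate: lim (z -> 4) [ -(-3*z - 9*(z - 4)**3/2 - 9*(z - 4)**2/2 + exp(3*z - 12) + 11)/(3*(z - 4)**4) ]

-9/8

Direct substitution gives 0/0.
Apply L'Hôpital: lim (-9*z - 27*(z - 4)^2/2 + 3*e^(3*z - 12) + 33)/(-12*(z - 4)^3), still 0/0.
Apply L'Hôpital: lim (-27*z + 9*e^(3*z - 12) + 99)/(-36*(z - 4)^2), still 0/0.
Apply L'Hôpital: lim (27*e^(3*z - 12) - 27)/(288 - 72*z), still 0/0.
After 4 applications of L'Hôpital's rule the quotient is (81*e^(3*z - 12))/(-72); substituting z = 4 gives -9/8.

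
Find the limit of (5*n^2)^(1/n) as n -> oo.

Base → ∞ and exponent → 0: an ∞^0 form.
Take logs: (1/n)·ln(5·n^2) = (ln 5 + 2·ln n)/n → 0.
So the limit is e^0 = 1.

1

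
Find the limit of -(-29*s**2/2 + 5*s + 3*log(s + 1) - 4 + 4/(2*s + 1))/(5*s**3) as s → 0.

Substitution gives 0/0 (the numerator vanishes to order 3).
Expand each term to order s^3: the coefficient of s^3 in 3·ln(1 + s) is 1 and in 4·1/(1 + 2s) is -32.
Lower-order terms cancel with the polynomial part, so the numerator is (-31)·s^3 + o(s^3), and the limit is (-31)/(-5) = 31/5.

31/5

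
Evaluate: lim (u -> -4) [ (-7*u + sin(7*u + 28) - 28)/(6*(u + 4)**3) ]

-343/36

Direct substitution gives 0/0.
Apply L'Hôpital: lim (7*cos(7*u + 28) - 7)/(18*(u + 4)^2), still 0/0.
Apply L'Hôpital: lim (-49*sin(7*u + 28))/(36*u + 144), still 0/0.
After 3 applications of L'Hôpital's rule the quotient is (-343*cos(7*u + 28))/(36); substituting u = -4 gives -343/36.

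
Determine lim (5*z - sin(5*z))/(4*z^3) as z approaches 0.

Direct substitution gives 0/0.
Apply L'Hôpital: lim (5 - 5*cos(5*z))/(12*z^2), still 0/0.
Apply L'Hôpital: lim (25*sin(5*z))/(24*z), still 0/0.
After 3 applications of L'Hôpital's rule the quotient is (125*cos(5*z))/(24); substituting z = 0 gives 125/24.

125/24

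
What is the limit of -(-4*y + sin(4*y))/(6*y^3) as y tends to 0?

16/9

Direct substitution gives 0/0.
Apply L'Hôpital: lim (4*cos(4*y) - 4)/(-18*y^2), still 0/0.
Apply L'Hôpital: lim (-16*sin(4*y))/(-36*y), still 0/0.
After 3 applications of L'Hôpital's rule the quotient is (-64*cos(4*y))/(-36); substituting y = 0 gives 16/9.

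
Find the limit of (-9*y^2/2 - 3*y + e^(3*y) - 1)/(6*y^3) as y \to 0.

Direct substitution gives 0/0.
Apply L'Hôpital: lim (-9*y + 3*e^(3*y) - 3)/(18*y^2), still 0/0.
Apply L'Hôpital: lim (9*e^(3*y) - 9)/(36*y), still 0/0.
After 3 applications of L'Hôpital's rule the quotient is (27*e^(3*y))/(36); substituting y = 0 gives 3/4.

3/4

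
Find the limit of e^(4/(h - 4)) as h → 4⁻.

0

As h → 4⁻, 4/(h - 4) → −∞, so e^(4/(h - 4)) → 0.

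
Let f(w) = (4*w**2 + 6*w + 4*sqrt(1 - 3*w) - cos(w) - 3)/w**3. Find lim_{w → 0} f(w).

Substitution gives 0/0; apply L'Hôpital's rule 3 times.
After differentiating numerator and denominator 3 times the quotient is (-sin(w) - 81/(2*(1 - 3*w)^(5/2)))/(6); at w = 0 this is -27/4.

-27/4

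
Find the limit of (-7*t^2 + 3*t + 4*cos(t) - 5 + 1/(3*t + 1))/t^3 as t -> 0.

-27

Substitution gives 0/0 (the numerator vanishes to order 3).
Expand each term to order t^3: the coefficient of t^3 in 4·cos(t) is 0 and in 1/(1 + 3t) is -27.
Lower-order terms cancel with the polynomial part, so the numerator is (-27)·t^3 + o(t^3), and the limit is (-27)/(1) = -27.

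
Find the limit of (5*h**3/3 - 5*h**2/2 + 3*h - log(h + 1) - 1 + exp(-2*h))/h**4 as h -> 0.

Substitution gives 0/0; apply L'Hôpital's rule 4 times.
After differentiating numerator and denominator 4 times the quotient is (16*e^(-2*h) + 6/(h + 1)^4)/(24); at h = 0 this is 11/12.

11/12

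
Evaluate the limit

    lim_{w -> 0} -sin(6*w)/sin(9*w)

Substitution gives 0/0.
Divide numerator and denominator by w: sin(6w)/w → 6 and sin(9w)/w → 9, so the limit is -1·6/9 = -2/3.

-2/3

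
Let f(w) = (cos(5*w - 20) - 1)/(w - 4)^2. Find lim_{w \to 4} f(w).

Direct substitution gives 0/0.
Apply L'Hôpital: lim (-5*sin(5*w - 20))/(2*w - 8), still 0/0.
After 2 applications of L'Hôpital's rule the quotient is (-25*cos(5*w - 20))/(2); substituting w = 4 gives -25/2.

-25/2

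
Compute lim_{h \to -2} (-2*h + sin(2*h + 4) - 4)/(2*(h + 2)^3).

-2/3

Direct substitution gives 0/0.
Apply L'Hôpital: lim (2*cos(2*h + 4) - 2)/(6*(h + 2)^2), still 0/0.
Apply L'Hôpital: lim (-4*sin(2*h + 4))/(12*h + 24), still 0/0.
After 3 applications of L'Hôpital's rule the quotient is (-8*cos(2*h + 4))/(12); substituting h = -2 gives -2/3.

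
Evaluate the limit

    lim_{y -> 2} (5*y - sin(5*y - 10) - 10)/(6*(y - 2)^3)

Direct substitution gives 0/0.
Apply L'Hôpital: lim (5 - 5*cos(5*y - 10))/(18*(y - 2)^2), still 0/0.
Apply L'Hôpital: lim (25*sin(5*y - 10))/(36*y - 72), still 0/0.
After 3 applications of L'Hôpital's rule the quotient is (125*cos(5*y - 10))/(36); substituting y = 2 gives 125/36.

125/36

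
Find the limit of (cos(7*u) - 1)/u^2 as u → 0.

Direct substitution gives 0/0.
Apply L'Hôpital: lim (-7*sin(7*u))/(2*u), still 0/0.
After 2 applications of L'Hôpital's rule the quotient is (-49*cos(7*u))/(2); substituting u = 0 gives -49/2.

-49/2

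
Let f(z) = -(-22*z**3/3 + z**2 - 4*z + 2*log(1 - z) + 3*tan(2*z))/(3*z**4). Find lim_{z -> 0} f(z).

1/6

Substitution gives 0/0; apply L'Hôpital's rule 4 times.
After differentiating numerator and denominator 4 times the quotient is (12*(32*(z - 1)^4*(3*tan(2*z)^2 + 2)*tan(2*z)/cos(2*z)^2 - 1)/(z - 1)^4)/(-72); at z = 0 this is 1/6.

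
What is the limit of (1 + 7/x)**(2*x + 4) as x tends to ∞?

e^(14)

Write it as [(1 + 7/x)^x]^(2) · (1 + 7/x)^(4). The bracketed term tends to e^(7) and the second factor to 1, so the limit is e^(14).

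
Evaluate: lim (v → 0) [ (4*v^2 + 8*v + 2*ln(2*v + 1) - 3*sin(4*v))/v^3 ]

Substitution gives 0/0 (the numerator vanishes to order 3).
Expand each term to order v^3: the coefficient of v^3 in -3·sin(4v) is 32 and in 2·ln(1 + 2v) is 16/3.
Lower-order terms cancel with the polynomial part, so the numerator is (112/3)·v^3 + o(v^3), and the limit is (112/3)/(1) = 112/3.

112/3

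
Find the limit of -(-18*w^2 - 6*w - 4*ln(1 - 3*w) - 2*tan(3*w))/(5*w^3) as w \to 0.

Substitution gives 0/0 (the numerator vanishes to order 3).
Expand each term to order w^3: the coefficient of w^3 in -4·ln(1 - 3w) is 36 and in -2·tan(3w) is -18.
Lower-order terms cancel with the polynomial part, so the numerator is (18)·w^3 + o(w^3), and the limit is (18)/(-5) = -18/5.

-18/5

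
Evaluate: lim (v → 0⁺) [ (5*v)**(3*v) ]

Base → 0⁺ and exponent → 0⁺: a 0^0 form.
Take logs: 3v·ln(5v). This is 0·(−∞); rewriting as ln(5v)/(1/(3v)) and applying L'Hôpital gives 0.
Hence the limit is e^0 = 1.

1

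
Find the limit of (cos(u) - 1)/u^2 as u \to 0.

Direct substitution gives 0/0.
Apply L'Hôpital: lim (-sin(u))/(2*u), still 0/0.
After 2 applications of L'Hôpital's rule the quotient is (-cos(u))/(2); substituting u = 0 gives -1/2.

-1/2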